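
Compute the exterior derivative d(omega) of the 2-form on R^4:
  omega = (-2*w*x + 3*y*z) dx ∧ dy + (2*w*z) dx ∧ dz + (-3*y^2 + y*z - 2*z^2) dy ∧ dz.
d(omega) = (3*y) dx ∧ dy ∧ dz + (-2*x) dx ∧ dy ∧ dw + (2*z) dx ∧ dz ∧ dw

For a 2-form omega = sum_{i<j} g_{ij} dx_i ∧ dx_j, the exterior derivative is
  d(omega) = sum_{i<j} d(g_{ij}) ∧ dx_i ∧ dx_j = sum_{i<j, k} (∂g_{ij}/∂x_k) dx_k ∧ dx_i ∧ dx_j.
Expand each term, using dx_k ∧ dx_i ∧ dx_j = sgn(permutation) dx_{(a)} ∧ dx_{(b)} ∧ dx_{(c)} with (a < b < c) sorted:
  d(-2*w*x + 3*y*z) includes (∂/∂z)(-2*w*x + 3*y*z) dz = (3*y) dz, which multiplied by dx ∧ dy gives (3*y) dx ∧ dy ∧ dz
  d(-2*w*x + 3*y*z) includes (∂/∂w)(-2*w*x + 3*y*z) dw = (-2*x) dw, which multiplied by dx ∧ dy gives (-2*x) dx ∧ dy ∧ dw
  d(2*w*z) includes (∂/∂w)(2*w*z) dw = (2*z) dw, which multiplied by dx ∧ dz gives (2*z) dx ∧ dz ∧ dw
Collecting like 3-forms: d(omega) = (3*y) dx ∧ dy ∧ dz + (-2*x) dx ∧ dy ∧ dw + (2*z) dx ∧ dz ∧ dw.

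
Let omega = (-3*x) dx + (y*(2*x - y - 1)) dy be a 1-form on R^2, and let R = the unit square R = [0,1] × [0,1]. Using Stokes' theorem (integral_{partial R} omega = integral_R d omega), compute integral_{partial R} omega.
integral_(partial R) omega = 1

Stokes: integral_partial_R omega = integral_R d omega with d omega = (∂Q/∂x - ∂P/∂y) dx ∧ dy.
  ∂Q/∂x = 2*y
  ∂P/∂y = 0
  integrand = ∂Q/∂x - ∂P/∂y = 2*y.
Integrating over R: integral_0^1 integral_0^1 (2*y) dx dy = 1.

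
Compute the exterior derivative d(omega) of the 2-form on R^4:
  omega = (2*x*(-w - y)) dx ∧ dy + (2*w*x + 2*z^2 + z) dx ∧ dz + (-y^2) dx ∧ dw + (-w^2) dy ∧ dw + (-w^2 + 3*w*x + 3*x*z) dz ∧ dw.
d(omega) = (-2*x + 2*y) dx ∧ dy ∧ dw + (3*w + 2*x + 3*z) dx ∧ dz ∧ dw

For a 2-form omega = sum_{i<j} g_{ij} dx_i ∧ dx_j, the exterior derivative is
  d(omega) = sum_{i<j} d(g_{ij}) ∧ dx_i ∧ dx_j = sum_{i<j, k} (∂g_{ij}/∂x_k) dx_k ∧ dx_i ∧ dx_j.
Expand each term, using dx_k ∧ dx_i ∧ dx_j = sgn(permutation) dx_{(a)} ∧ dx_{(b)} ∧ dx_{(c)} with (a < b < c) sorted:
  d(2*x*(-w - y)) includes (∂/∂w)(2*x*(-w - y)) dw = (-2*x) dw, which multiplied by dx ∧ dy gives (-2*x) dx ∧ dy ∧ dw
  d(2*w*x + 2*z^2 + z) includes (∂/∂w)(2*w*x + 2*z^2 + z) dw = (2*x) dw, which multiplied by dx ∧ dz gives (2*x) dx ∧ dz ∧ dw
  d(-y^2) includes (∂/∂y)(-y^2) dy = (-2*y) dy, which multiplied by dx ∧ dw gives (2*y) dx ∧ dy ∧ dw
  d(-w^2 + 3*w*x + 3*x*z) includes (∂/∂x)(-w^2 + 3*w*x + 3*x*z) dx = (3*w + 3*z) dx, which multiplied by dz ∧ dw gives (3*w + 3*z) dx ∧ dz ∧ dw
Collecting like 3-forms: d(omega) = (-2*x + 2*y) dx ∧ dy ∧ dw + (3*w + 2*x + 3*z) dx ∧ dz ∧ dw.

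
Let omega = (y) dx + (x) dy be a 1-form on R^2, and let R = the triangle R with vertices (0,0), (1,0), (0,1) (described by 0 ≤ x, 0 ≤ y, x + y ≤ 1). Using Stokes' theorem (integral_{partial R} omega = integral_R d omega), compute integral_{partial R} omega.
integral_(partial R) omega = 0

Stokes: integral_partial_R omega = integral_R d omega with d omega = (∂Q/∂x - ∂P/∂y) dx ∧ dy.
  ∂Q/∂x = 1
  ∂P/∂y = 1
  integrand = ∂Q/∂x - ∂P/∂y = 0.
Integrating over R: integral_0^1 integral_0^{1-x} (0) dy dx = 0.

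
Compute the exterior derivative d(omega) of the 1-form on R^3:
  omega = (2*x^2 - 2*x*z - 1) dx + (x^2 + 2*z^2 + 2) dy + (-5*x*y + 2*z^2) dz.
d(omega) = (2*x) dx ∧ dy + (2*x - 5*y) dx ∧ dz + (-5*x - 4*z) dy ∧ dz

For a 1-form omega = sum_i f_i dx_i, the exterior derivative is
  d(omega) = sum_{i < j} (∂f_j/∂x_i - ∂f_i/∂x_j) dx_i ∧ dx_j.
  coefficient of dx ∧ dy: ∂f_2/∂x - ∂f_1/∂y = ∂(x^2 + 2*z^2 + 2)/∂x - ∂(2*x^2 - 2*x*z - 1)/∂y = 2*x
  coefficient of dx ∧ dz: ∂f_3/∂x - ∂f_1/∂z = ∂(-5*x*y + 2*z^2)/∂x - ∂(2*x^2 - 2*x*z - 1)/∂z = 2*x - 5*y
  coefficient of dy ∧ dz: ∂f_3/∂y - ∂f_2/∂z = ∂(-5*x*y + 2*z^2)/∂y - ∂(x^2 + 2*z^2 + 2)/∂z = -5*x - 4*z
Assembling: d(omega) = (2*x) dx ∧ dy + (2*x - 5*y) dx ∧ dz + (-5*x - 4*z) dy ∧ dz.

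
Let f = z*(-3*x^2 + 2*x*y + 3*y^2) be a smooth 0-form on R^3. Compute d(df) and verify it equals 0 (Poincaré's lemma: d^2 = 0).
d(df) = 0

Step 1: df = sum_i (∂f/∂x_i) dx_i = (2*z*(-3*x + y)) dx + (2*z*(x + 3*y)) dy + (-3*x^2 + 2*x*y + 3*y^2) dz.
Step 2: Apply d again. Using the 1-form formula, the coefficient of dx ∧ dy in d(df) is ∂^2 f/∂x ∂y - ∂^2 f/∂y ∂x = (2*z) - (2*z) = 0 (equality of mixed partials for smooth f).
Similarly for dx ∧ dz and dy ∧ dz — all coefficients vanish. So d(df) = 0.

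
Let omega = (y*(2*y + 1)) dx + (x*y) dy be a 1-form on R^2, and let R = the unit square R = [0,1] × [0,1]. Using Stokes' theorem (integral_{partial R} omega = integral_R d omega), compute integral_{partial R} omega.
integral_(partial R) omega = -5/2

Stokes: integral_partial_R omega = integral_R d omega with d omega = (∂Q/∂x - ∂P/∂y) dx ∧ dy.
  ∂Q/∂x = y
  ∂P/∂y = 4*y + 1
  integrand = ∂Q/∂x - ∂P/∂y = -3*y - 1.
Integrating over R: integral_0^1 integral_0^1 (-3*y - 1) dx dy = -5/2.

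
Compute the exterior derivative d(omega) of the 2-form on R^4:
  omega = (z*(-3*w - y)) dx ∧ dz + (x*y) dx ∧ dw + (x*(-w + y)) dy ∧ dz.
d(omega) = (-w + y + z) dx ∧ dy ∧ dz + (-3*z) dx ∧ dz ∧ dw + (-x) dx ∧ dy ∧ dw + (-x) dy ∧ dz ∧ dw

For a 2-form omega = sum_{i<j} g_{ij} dx_i ∧ dx_j, the exterior derivative is
  d(omega) = sum_{i<j} d(g_{ij}) ∧ dx_i ∧ dx_j = sum_{i<j, k} (∂g_{ij}/∂x_k) dx_k ∧ dx_i ∧ dx_j.
Expand each term, using dx_k ∧ dx_i ∧ dx_j = sgn(permutation) dx_{(a)} ∧ dx_{(b)} ∧ dx_{(c)} with (a < b < c) sorted:
  d(z*(-3*w - y)) includes (∂/∂y)(z*(-3*w - y)) dy = (-z) dy, which multiplied by dx ∧ dz gives (z) dx ∧ dy ∧ dz
  d(z*(-3*w - y)) includes (∂/∂w)(z*(-3*w - y)) dw = (-3*z) dw, which multiplied by dx ∧ dz gives (-3*z) dx ∧ dz ∧ dw
  d(x*y) includes (∂/∂y)(x*y) dy = (x) dy, which multiplied by dx ∧ dw gives (-x) dx ∧ dy ∧ dw
  d(x*(-w + y)) includes (∂/∂x)(x*(-w + y)) dx = (-w + y) dx, which multiplied by dy ∧ dz gives (-w + y) dx ∧ dy ∧ dz
  d(x*(-w + y)) includes (∂/∂w)(x*(-w + y)) dw = (-x) dw, which multiplied by dy ∧ dz gives (-x) dy ∧ dz ∧ dw
Collecting like 3-forms: d(omega) = (-w + y + z) dx ∧ dy ∧ dz + (-3*z) dx ∧ dz ∧ dw + (-x) dx ∧ dy ∧ dw + (-x) dy ∧ dz ∧ dw.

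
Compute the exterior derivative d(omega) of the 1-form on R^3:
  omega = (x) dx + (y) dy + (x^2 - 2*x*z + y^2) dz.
d(omega) = (2*x - 2*z) dx ∧ dz + (2*y) dy ∧ dz

For a 1-form omega = sum_i f_i dx_i, the exterior derivative is
  d(omega) = sum_{i < j} (∂f_j/∂x_i - ∂f_i/∂x_j) dx_i ∧ dx_j.
  coefficient of dx ∧ dz: ∂f_3/∂x - ∂f_1/∂z = ∂(x^2 - 2*x*z + y^2)/∂x - ∂(x)/∂z = 2*x - 2*z
  coefficient of dy ∧ dz: ∂f_3/∂y - ∂f_2/∂z = ∂(x^2 - 2*x*z + y^2)/∂y - ∂(y)/∂z = 2*y
Assembling: d(omega) = (2*x - 2*z) dx ∧ dz + (2*y) dy ∧ dz.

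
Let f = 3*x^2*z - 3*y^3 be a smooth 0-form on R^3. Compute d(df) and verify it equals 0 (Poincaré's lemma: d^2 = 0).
d(df) = 0

Step 1: df = sum_i (∂f/∂x_i) dx_i = (6*x*z) dx + (-9*y^2) dy + (3*x^2) dz.
Step 2: Apply d again. Using the 1-form formula, the coefficient of dx ∧ dy in d(df) is ∂^2 f/∂x ∂y - ∂^2 f/∂y ∂x = (0) - (0) = 0 (equality of mixed partials for smooth f).
Similarly for dx ∧ dz and dy ∧ dz — all coefficients vanish. So d(df) = 0.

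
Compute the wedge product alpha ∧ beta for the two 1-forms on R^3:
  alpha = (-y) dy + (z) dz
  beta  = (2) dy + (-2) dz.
alpha ∧ beta = (2*y - 2*z) dy ∧ dz

Distribute the wedge, using dx_i ∧ dx_j = -dx_j ∧ dx_i and dx_i ∧ dx_i = 0. For each pair (i, j) with i < j, the coefficient of dx_i ∧ dx_j in alpha ∧ beta is (alpha_i * beta_j - alpha_j * beta_i). Collecting: alpha ∧ beta = (2*y - 2*z) dy ∧ dz.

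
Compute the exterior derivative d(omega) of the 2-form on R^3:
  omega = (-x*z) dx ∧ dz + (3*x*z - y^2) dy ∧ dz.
d(omega) = (3*z) dx ∧ dy ∧ dz

For a 2-form omega = sum_{i<j} g_{ij} dx_i ∧ dx_j, the exterior derivative is
  d(omega) = sum_{i<j} d(g_{ij}) ∧ dx_i ∧ dx_j = sum_{i<j, k} (∂g_{ij}/∂x_k) dx_k ∧ dx_i ∧ dx_j.
Expand each term, using dx_k ∧ dx_i ∧ dx_j = sgn(permutation) dx_{(a)} ∧ dx_{(b)} ∧ dx_{(c)} with (a < b < c) sorted:
  d(3*x*z - y^2) includes (∂/∂x)(3*x*z - y^2) dx = (3*z) dx, which multiplied by dy ∧ dz gives (3*z) dx ∧ dy ∧ dz
Collecting like 3-forms: d(omega) = (3*z) dx ∧ dy ∧ dz.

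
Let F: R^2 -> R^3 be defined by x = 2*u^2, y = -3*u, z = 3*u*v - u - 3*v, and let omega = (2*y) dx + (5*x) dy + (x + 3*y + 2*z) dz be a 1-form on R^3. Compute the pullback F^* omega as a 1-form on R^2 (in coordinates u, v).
F^* omega = (6*u^2*v - 56*u^2 + 18*u*v^2 - 39*u*v + 11*u - 18*v^2 + 6*v) du + (6*u^3 + 18*u^2*v - 39*u^2 - 36*u*v + 33*u + 18*v) dv

Using F^*(f dg) = (f ∘ F) d(g ∘ F), substitute each coordinate x_i by F_i(u, v) in f_i, and replace dx_i by d F_i = (∂F_i/∂u) du + (∂F_i/∂v) dv.
  For the x component: f_1(F) = -6*u; d F_1 = (4*u) du + (0) dv
  For the y component: f_2(F) = 10*u^2; d F_2 = (-3) du + (0) dv
  For the z component: f_3(F) = 2*u^2 + 6*u*v - 11*u - 6*v; d F_3 = (3*v - 1) du + (3*u - 3) dv
Combining and collecting du, dv coefficients:
  coeff of du: 6*u^2*v - 56*u^2 + 18*u*v^2 - 39*u*v + 11*u - 18*v^2 + 6*v
  coeff of dv: 6*u^3 + 18*u^2*v - 39*u^2 - 36*u*v + 33*u + 18*v
F^* omega = (6*u^2*v - 56*u^2 + 18*u*v^2 - 39*u*v + 11*u - 18*v^2 + 6*v) du + (6*u^3 + 18*u^2*v - 39*u^2 - 36*u*v + 33*u + 18*v) dv.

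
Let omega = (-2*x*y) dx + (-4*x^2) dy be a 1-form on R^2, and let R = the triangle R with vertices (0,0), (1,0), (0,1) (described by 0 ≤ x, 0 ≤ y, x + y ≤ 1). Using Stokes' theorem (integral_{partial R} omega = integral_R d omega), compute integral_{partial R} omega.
integral_(partial R) omega = -1

Stokes: integral_partial_R omega = integral_R d omega with d omega = (∂Q/∂x - ∂P/∂y) dx ∧ dy.
  ∂Q/∂x = -8*x
  ∂P/∂y = -2*x
  integrand = ∂Q/∂x - ∂P/∂y = -6*x.
Integrating over R: integral_0^1 integral_0^{1-x} (-6*x) dy dx = -1.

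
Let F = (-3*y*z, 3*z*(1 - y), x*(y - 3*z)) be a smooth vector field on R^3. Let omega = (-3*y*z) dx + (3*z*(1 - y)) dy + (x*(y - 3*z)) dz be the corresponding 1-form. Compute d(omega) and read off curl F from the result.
d(omega) = (x + 3*y - 3) dy ∧ dz + (-4*y + 3*z) dz ∧ dx + (3*z) dx ∧ dy; curl F = (x + 3*y - 3, -4*y + 3*z, 3*z)

d omega = sum_{i<j} (∂f_j/∂x_i - ∂f_i/∂x_j) dx_i ∧ dx_j. Under the identification (dy ∧ dz, dz ∧ dx, dx ∧ dy) ↔ (e_x, e_y, e_z), the coefficients are exactly the components of curl F. Compute:
  ∂R/∂y - ∂Q/∂z = (x) - (3 - 3*y) = x + 3*y - 3
  ∂P/∂z - ∂R/∂x = (-3*y) - (y - 3*z) = -4*y + 3*z
  ∂Q/∂x - ∂P/∂y = (0) - (-3*z) = 3*z.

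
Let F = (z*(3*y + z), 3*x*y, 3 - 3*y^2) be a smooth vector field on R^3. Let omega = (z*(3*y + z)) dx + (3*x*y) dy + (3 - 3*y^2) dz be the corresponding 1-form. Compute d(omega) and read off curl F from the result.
d(omega) = (-6*y) dy ∧ dz + (3*y + 2*z) dz ∧ dx + (3*y - 3*z) dx ∧ dy; curl F = (-6*y, 3*y + 2*z, 3*y - 3*z)

d omega = sum_{i<j} (∂f_j/∂x_i - ∂f_i/∂x_j) dx_i ∧ dx_j. Under the identification (dy ∧ dz, dz ∧ dx, dx ∧ dy) ↔ (e_x, e_y, e_z), the coefficients are exactly the components of curl F. Compute:
  ∂R/∂y - ∂Q/∂z = (-6*y) - (0) = -6*y
  ∂P/∂z - ∂R/∂x = (3*y + 2*z) - (0) = 3*y + 2*z
  ∂Q/∂x - ∂P/∂y = (3*y) - (3*z) = 3*y - 3*z.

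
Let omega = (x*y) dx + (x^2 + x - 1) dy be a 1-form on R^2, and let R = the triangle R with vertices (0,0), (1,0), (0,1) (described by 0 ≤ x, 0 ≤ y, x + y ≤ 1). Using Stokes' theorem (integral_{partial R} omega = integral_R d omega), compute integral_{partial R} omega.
integral_(partial R) omega = 2/3

Stokes: integral_partial_R omega = integral_R d omega with d omega = (∂Q/∂x - ∂P/∂y) dx ∧ dy.
  ∂Q/∂x = 2*x + 1
  ∂P/∂y = x
  integrand = ∂Q/∂x - ∂P/∂y = x + 1.
Integrating over R: integral_0^1 integral_0^{1-x} (x + 1) dy dx = 2/3.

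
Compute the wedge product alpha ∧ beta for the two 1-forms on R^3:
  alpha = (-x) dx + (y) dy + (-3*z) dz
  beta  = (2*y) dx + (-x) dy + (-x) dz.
alpha ∧ beta = (x^2 - 2*y^2) dx ∧ dy + (x^2 + 6*y*z) dx ∧ dz + (-x*(y + 3*z)) dy ∧ dz

Distribute the wedge, using dx_i ∧ dx_j = -dx_j ∧ dx_i and dx_i ∧ dx_i = 0. For each pair (i, j) with i < j, the coefficient of dx_i ∧ dx_j in alpha ∧ beta is (alpha_i * beta_j - alpha_j * beta_i). Collecting: alpha ∧ beta = (x^2 - 2*y^2) dx ∧ dy + (x^2 + 6*y*z) dx ∧ dz + (-x*(y + 3*z)) dy ∧ dz.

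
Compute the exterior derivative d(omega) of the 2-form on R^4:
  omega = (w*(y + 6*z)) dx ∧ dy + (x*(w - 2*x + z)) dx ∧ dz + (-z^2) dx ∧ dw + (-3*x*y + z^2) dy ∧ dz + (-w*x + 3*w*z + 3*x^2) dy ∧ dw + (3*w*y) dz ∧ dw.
d(omega) = (6*w - 3*y) dx ∧ dy ∧ dz + (-w + 6*x + y + 6*z) dx ∧ dy ∧ dw + (x + 2*z) dx ∧ dz ∧ dw

For a 2-form omega = sum_{i<j} g_{ij} dx_i ∧ dx_j, the exterior derivative is
  d(omega) = sum_{i<j} d(g_{ij}) ∧ dx_i ∧ dx_j = sum_{i<j, k} (∂g_{ij}/∂x_k) dx_k ∧ dx_i ∧ dx_j.
Expand each term, using dx_k ∧ dx_i ∧ dx_j = sgn(permutation) dx_{(a)} ∧ dx_{(b)} ∧ dx_{(c)} with (a < b < c) sorted:
  d(w*(y + 6*z)) includes (∂/∂z)(w*(y + 6*z)) dz = (6*w) dz, which multiplied by dx ∧ dy gives (6*w) dx ∧ dy ∧ dz
  d(w*(y + 6*z)) includes (∂/∂w)(w*(y + 6*z)) dw = (y + 6*z) dw, which multiplied by dx ∧ dy gives (y + 6*z) dx ∧ dy ∧ dw
  d(x*(w - 2*x + z)) includes (∂/∂w)(x*(w - 2*x + z)) dw = (x) dw, which multiplied by dx ∧ dz gives (x) dx ∧ dz ∧ dw
  d(-z^2) includes (∂/∂z)(-z^2) dz = (-2*z) dz, which multiplied by dx ∧ dw gives (2*z) dx ∧ dz ∧ dw
  d(-3*x*y + z^2) includes (∂/∂x)(-3*x*y + z^2) dx = (-3*y) dx, which multiplied by dy ∧ dz gives (-3*y) dx ∧ dy ∧ dz
  d(-w*x + 3*w*z + 3*x^2) includes (∂/∂x)(-w*x + 3*w*z + 3*x^2) dx = (-w + 6*x) dx, which multiplied by dy ∧ dw gives (-w + 6*x) dx ∧ dy ∧ dw
  d(-w*x + 3*w*z + 3*x^2) includes (∂/∂z)(-w*x + 3*w*z + 3*x^2) dz = (3*w) dz, which multiplied by dy ∧ dw gives (-3*w) dy ∧ dz ∧ dw
  d(3*w*y) includes (∂/∂y)(3*w*y) dy = (3*w) dy, which multiplied by dz ∧ dw gives (3*w) dy ∧ dz ∧ dw
Collecting like 3-forms: d(omega) = (6*w - 3*y) dx ∧ dy ∧ dz + (-w + 6*x + y + 6*z) dx ∧ dy ∧ dw + (x + 2*z) dx ∧ dz ∧ dw.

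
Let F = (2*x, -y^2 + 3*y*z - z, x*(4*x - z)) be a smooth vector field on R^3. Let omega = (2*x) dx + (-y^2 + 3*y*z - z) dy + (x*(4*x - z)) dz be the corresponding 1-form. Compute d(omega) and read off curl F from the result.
d(omega) = (1 - 3*y) dy ∧ dz + (-8*x + z) dz ∧ dx + (0) dx ∧ dy; curl F = (1 - 3*y, -8*x + z, 0)

d omega = sum_{i<j} (∂f_j/∂x_i - ∂f_i/∂x_j) dx_i ∧ dx_j. Under the identification (dy ∧ dz, dz ∧ dx, dx ∧ dy) ↔ (e_x, e_y, e_z), the coefficients are exactly the components of curl F. Compute:
  ∂R/∂y - ∂Q/∂z = (0) - (3*y - 1) = 1 - 3*y
  ∂P/∂z - ∂R/∂x = (0) - (8*x - z) = -8*x + z
  ∂Q/∂x - ∂P/∂y = (0) - (0) = 0.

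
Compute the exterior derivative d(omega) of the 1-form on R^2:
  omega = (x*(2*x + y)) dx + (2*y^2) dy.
d(omega) = (-x) dx ∧ dy

For a 1-form omega = sum_i f_i dx_i, the exterior derivative is
  d(omega) = sum_{i < j} (∂f_j/∂x_i - ∂f_i/∂x_j) dx_i ∧ dx_j.
  coefficient of dx ∧ dy: ∂f_2/∂x - ∂f_1/∂y = ∂(2*y^2)/∂x - ∂(x*(2*x + y))/∂y = -x
Assembling: d(omega) = (-x) dx ∧ dy.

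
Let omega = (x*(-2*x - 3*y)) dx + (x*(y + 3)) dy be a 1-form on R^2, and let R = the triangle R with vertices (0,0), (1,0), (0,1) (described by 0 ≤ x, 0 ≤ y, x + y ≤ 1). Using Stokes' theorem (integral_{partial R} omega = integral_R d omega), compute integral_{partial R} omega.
integral_(partial R) omega = 13/6

Stokes: integral_partial_R omega = integral_R d omega with d omega = (∂Q/∂x - ∂P/∂y) dx ∧ dy.
  ∂Q/∂x = y + 3
  ∂P/∂y = -3*x
  integrand = ∂Q/∂x - ∂P/∂y = 3*x + y + 3.
Integrating over R: integral_0^1 integral_0^{1-x} (3*x + y + 3) dy dx = 13/6.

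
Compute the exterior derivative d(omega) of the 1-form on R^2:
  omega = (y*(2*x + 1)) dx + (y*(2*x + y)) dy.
d(omega) = (-2*x + 2*y - 1) dx ∧ dy

For a 1-form omega = sum_i f_i dx_i, the exterior derivative is
  d(omega) = sum_{i < j} (∂f_j/∂x_i - ∂f_i/∂x_j) dx_i ∧ dx_j.
  coefficient of dx ∧ dy: ∂f_2/∂x - ∂f_1/∂y = ∂(y*(2*x + y))/∂x - ∂(y*(2*x + 1))/∂y = -2*x + 2*y - 1
Assembling: d(omega) = (-2*x + 2*y - 1) dx ∧ dy.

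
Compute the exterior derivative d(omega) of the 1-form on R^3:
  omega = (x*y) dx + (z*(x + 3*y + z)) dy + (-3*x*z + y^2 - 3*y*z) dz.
d(omega) = (-x + z) dx ∧ dy + (-3*z) dx ∧ dz + (-x - y - 5*z) dy ∧ dz

For a 1-form omega = sum_i f_i dx_i, the exterior derivative is
  d(omega) = sum_{i < j} (∂f_j/∂x_i - ∂f_i/∂x_j) dx_i ∧ dx_j.
  coefficient of dx ∧ dy: ∂f_2/∂x - ∂f_1/∂y = ∂(z*(x + 3*y + z))/∂x - ∂(x*y)/∂y = -x + z
  coefficient of dx ∧ dz: ∂f_3/∂x - ∂f_1/∂z = ∂(-3*x*z + y^2 - 3*y*z)/∂x - ∂(x*y)/∂z = -3*z
  coefficient of dy ∧ dz: ∂f_3/∂y - ∂f_2/∂z = ∂(-3*x*z + y^2 - 3*y*z)/∂y - ∂(z*(x + 3*y + z))/∂z = -x - y - 5*z
Assembling: d(omega) = (-x + z) dx ∧ dy + (-3*z) dx ∧ dz + (-x - y - 5*z) dy ∧ dz.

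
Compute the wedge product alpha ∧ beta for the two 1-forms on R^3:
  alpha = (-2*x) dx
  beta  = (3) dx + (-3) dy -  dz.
alpha ∧ beta = (6*x) dx ∧ dy + (2*x) dx ∧ dz

Distribute the wedge, using dx_i ∧ dx_j = -dx_j ∧ dx_i and dx_i ∧ dx_i = 0. For each pair (i, j) with i < j, the coefficient of dx_i ∧ dx_j in alpha ∧ beta is (alpha_i * beta_j - alpha_j * beta_i). Collecting: alpha ∧ beta = (6*x) dx ∧ dy + (2*x) dx ∧ dz.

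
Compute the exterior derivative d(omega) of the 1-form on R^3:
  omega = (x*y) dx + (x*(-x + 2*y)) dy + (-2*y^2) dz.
d(omega) = (-3*x + 2*y) dx ∧ dy + (-4*y) dy ∧ dz

For a 1-form omega = sum_i f_i dx_i, the exterior derivative is
  d(omega) = sum_{i < j} (∂f_j/∂x_i - ∂f_i/∂x_j) dx_i ∧ dx_j.
  coefficient of dx ∧ dy: ∂f_2/∂x - ∂f_1/∂y = ∂(x*(-x + 2*y))/∂x - ∂(x*y)/∂y = -3*x + 2*y
  coefficient of dy ∧ dz: ∂f_3/∂y - ∂f_2/∂z = ∂(-2*y^2)/∂y - ∂(x*(-x + 2*y))/∂z = -4*y
Assembling: d(omega) = (-3*x + 2*y) dx ∧ dy + (-4*y) dy ∧ dz.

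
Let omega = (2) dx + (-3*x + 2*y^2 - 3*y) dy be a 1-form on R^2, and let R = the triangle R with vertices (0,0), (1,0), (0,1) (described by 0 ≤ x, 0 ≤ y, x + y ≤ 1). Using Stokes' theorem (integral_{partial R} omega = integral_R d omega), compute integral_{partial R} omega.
integral_(partial R) omega = -3/2

Stokes: integral_partial_R omega = integral_R d omega with d omega = (∂Q/∂x - ∂P/∂y) dx ∧ dy.
  ∂Q/∂x = -3
  ∂P/∂y = 0
  integrand = ∂Q/∂x - ∂P/∂y = -3.
Integrating over R: integral_0^1 integral_0^{1-x} (-3) dy dx = -3/2.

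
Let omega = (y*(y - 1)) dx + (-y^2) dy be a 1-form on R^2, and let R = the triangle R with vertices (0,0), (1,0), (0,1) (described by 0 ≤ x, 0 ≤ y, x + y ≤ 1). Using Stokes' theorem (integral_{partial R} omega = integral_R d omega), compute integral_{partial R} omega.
integral_(partial R) omega = 1/6

Stokes: integral_partial_R omega = integral_R d omega with d omega = (∂Q/∂x - ∂P/∂y) dx ∧ dy.
  ∂Q/∂x = 0
  ∂P/∂y = 2*y - 1
  integrand = ∂Q/∂x - ∂P/∂y = 1 - 2*y.
Integrating over R: integral_0^1 integral_0^{1-x} (1 - 2*y) dy dx = 1/6.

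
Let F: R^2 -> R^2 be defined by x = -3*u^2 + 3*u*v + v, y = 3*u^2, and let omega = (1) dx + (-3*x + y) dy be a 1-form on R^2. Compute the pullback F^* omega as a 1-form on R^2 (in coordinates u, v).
F^* omega = (72*u^3 - 54*u^2*v - 18*u*v - 6*u + 3*v) du + (3*u + 1) dv

Using F^*(f dg) = (f ∘ F) d(g ∘ F), substitute each coordinate x_i by F_i(u, v) in f_i, and replace dx_i by d F_i = (∂F_i/∂u) du + (∂F_i/∂v) dv.
  For the x component: f_1(F) = 1; d F_1 = (-6*u + 3*v) du + (3*u + 1) dv
  For the y component: f_2(F) = 12*u^2 - 9*u*v - 3*v; d F_2 = (6*u) du + (0) dv
Combining and collecting du, dv coefficients:
  coeff of du: 72*u^3 - 54*u^2*v - 18*u*v - 6*u + 3*v
  coeff of dv: 3*u + 1
F^* omega = (72*u^3 - 54*u^2*v - 18*u*v - 6*u + 3*v) du + (3*u + 1) dv.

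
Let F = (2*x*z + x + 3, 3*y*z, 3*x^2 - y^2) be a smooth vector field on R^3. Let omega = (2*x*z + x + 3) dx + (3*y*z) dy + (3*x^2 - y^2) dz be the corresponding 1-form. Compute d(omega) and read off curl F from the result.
d(omega) = (-5*y) dy ∧ dz + (-4*x) dz ∧ dx + (0) dx ∧ dy; curl F = (-5*y, -4*x, 0)

d omega = sum_{i<j} (∂f_j/∂x_i - ∂f_i/∂x_j) dx_i ∧ dx_j. Under the identification (dy ∧ dz, dz ∧ dx, dx ∧ dy) ↔ (e_x, e_y, e_z), the coefficients are exactly the components of curl F. Compute:
  ∂R/∂y - ∂Q/∂z = (-2*y) - (3*y) = -5*y
  ∂P/∂z - ∂R/∂x = (2*x) - (6*x) = -4*x
  ∂Q/∂x - ∂P/∂y = (0) - (0) = 0.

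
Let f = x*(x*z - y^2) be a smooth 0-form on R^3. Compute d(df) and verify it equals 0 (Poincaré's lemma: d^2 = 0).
d(df) = 0

Step 1: df = sum_i (∂f/∂x_i) dx_i = (2*x*z - y^2) dx + (-2*x*y) dy + (x^2) dz.
Step 2: Apply d again. Using the 1-form formula, the coefficient of dx ∧ dy in d(df) is ∂^2 f/∂x ∂y - ∂^2 f/∂y ∂x = (-2*y) - (-2*y) = 0 (equality of mixed partials for smooth f).
Similarly for dx ∧ dz and dy ∧ dz — all coefficients vanish. So d(df) = 0.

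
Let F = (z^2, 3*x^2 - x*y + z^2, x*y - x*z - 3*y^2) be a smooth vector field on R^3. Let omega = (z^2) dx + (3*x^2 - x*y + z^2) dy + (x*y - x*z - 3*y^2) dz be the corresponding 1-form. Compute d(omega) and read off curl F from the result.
d(omega) = (x - 6*y - 2*z) dy ∧ dz + (-y + 3*z) dz ∧ dx + (6*x - y) dx ∧ dy; curl F = (x - 6*y - 2*z, -y + 3*z, 6*x - y)

d omega = sum_{i<j} (∂f_j/∂x_i - ∂f_i/∂x_j) dx_i ∧ dx_j. Under the identification (dy ∧ dz, dz ∧ dx, dx ∧ dy) ↔ (e_x, e_y, e_z), the coefficients are exactly the components of curl F. Compute:
  ∂R/∂y - ∂Q/∂z = (x - 6*y) - (2*z) = x - 6*y - 2*z
  ∂P/∂z - ∂R/∂x = (2*z) - (y - z) = -y + 3*z
  ∂Q/∂x - ∂P/∂y = (6*x - y) - (0) = 6*x - y.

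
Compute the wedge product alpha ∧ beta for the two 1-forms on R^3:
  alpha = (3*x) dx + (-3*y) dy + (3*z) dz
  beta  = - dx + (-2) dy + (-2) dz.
alpha ∧ beta = (-6*x - 3*y) dx ∧ dy + (-6*x + 3*z) dx ∧ dz + (6*y + 6*z) dy ∧ dz

Distribute the wedge, using dx_i ∧ dx_j = -dx_j ∧ dx_i and dx_i ∧ dx_i = 0. For each pair (i, j) with i < j, the coefficient of dx_i ∧ dx_j in alpha ∧ beta is (alpha_i * beta_j - alpha_j * beta_i). Collecting: alpha ∧ beta = (-6*x - 3*y) dx ∧ dy + (-6*x + 3*z) dx ∧ dz + (6*y + 6*z) dy ∧ dz.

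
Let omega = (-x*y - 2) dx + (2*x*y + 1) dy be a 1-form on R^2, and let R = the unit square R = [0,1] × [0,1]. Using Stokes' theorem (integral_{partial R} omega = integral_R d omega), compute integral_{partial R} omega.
integral_(partial R) omega = 3/2

Stokes: integral_partial_R omega = integral_R d omega with d omega = (∂Q/∂x - ∂P/∂y) dx ∧ dy.
  ∂Q/∂x = 2*y
  ∂P/∂y = -x
  integrand = ∂Q/∂x - ∂P/∂y = x + 2*y.
Integrating over R: integral_0^1 integral_0^1 (x + 2*y) dx dy = 3/2.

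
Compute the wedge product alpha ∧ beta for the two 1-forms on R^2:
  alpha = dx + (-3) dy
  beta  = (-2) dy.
alpha ∧ beta = (-2) dx ∧ dy

Distribute the wedge, using dx_i ∧ dx_j = -dx_j ∧ dx_i and dx_i ∧ dx_i = 0. For each pair (i, j) with i < j, the coefficient of dx_i ∧ dx_j in alpha ∧ beta is (alpha_i * beta_j - alpha_j * beta_i). Collecting: alpha ∧ beta = (-2) dx ∧ dy.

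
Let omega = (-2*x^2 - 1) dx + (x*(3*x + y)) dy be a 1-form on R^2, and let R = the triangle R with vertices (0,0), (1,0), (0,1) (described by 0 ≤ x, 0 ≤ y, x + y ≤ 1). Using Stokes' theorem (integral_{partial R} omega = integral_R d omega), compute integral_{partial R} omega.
integral_(partial R) omega = 7/6

Stokes: integral_partial_R omega = integral_R d omega with d omega = (∂Q/∂x - ∂P/∂y) dx ∧ dy.
  ∂Q/∂x = 6*x + y
  ∂P/∂y = 0
  integrand = ∂Q/∂x - ∂P/∂y = 6*x + y.
Integrating over R: integral_0^1 integral_0^{1-x} (6*x + y) dy dx = 7/6.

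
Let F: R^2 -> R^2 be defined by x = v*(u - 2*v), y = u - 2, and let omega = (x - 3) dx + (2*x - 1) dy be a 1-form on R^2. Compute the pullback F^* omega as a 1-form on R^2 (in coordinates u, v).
F^* omega = (u*v^2 + 2*u*v - 2*v^3 - 4*v^2 - 3*v - 1) du + (u^2*v - 6*u*v^2 - 3*u + 8*v^3 + 12*v) dv

Using F^*(f dg) = (f ∘ F) d(g ∘ F), substitute each coordinate x_i by F_i(u, v) in f_i, and replace dx_i by d F_i = (∂F_i/∂u) du + (∂F_i/∂v) dv.
  For the x component: f_1(F) = u*v - 2*v^2 - 3; d F_1 = (v) du + (u - 4*v) dv
  For the y component: f_2(F) = 2*u*v - 4*v^2 - 1; d F_2 = (1) du + (0) dv
Combining and collecting du, dv coefficients:
  coeff of du: u*v^2 + 2*u*v - 2*v^3 - 4*v^2 - 3*v - 1
  coeff of dv: u^2*v - 6*u*v^2 - 3*u + 8*v^3 + 12*v
F^* omega = (u*v^2 + 2*u*v - 2*v^3 - 4*v^2 - 3*v - 1) du + (u^2*v - 6*u*v^2 - 3*u + 8*v^3 + 12*v) dv.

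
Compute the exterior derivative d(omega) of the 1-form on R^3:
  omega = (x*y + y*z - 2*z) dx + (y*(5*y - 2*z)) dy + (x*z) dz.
d(omega) = (-x - z) dx ∧ dy + (-y + z + 2) dx ∧ dz + (2*y) dy ∧ dz

For a 1-form omega = sum_i f_i dx_i, the exterior derivative is
  d(omega) = sum_{i < j} (∂f_j/∂x_i - ∂f_i/∂x_j) dx_i ∧ dx_j.
  coefficient of dx ∧ dy: ∂f_2/∂x - ∂f_1/∂y = ∂(y*(5*y - 2*z))/∂x - ∂(x*y + y*z - 2*z)/∂y = -x - z
  coefficient of dx ∧ dz: ∂f_3/∂x - ∂f_1/∂z = ∂(x*z)/∂x - ∂(x*y + y*z - 2*z)/∂z = -y + z + 2
  coefficient of dy ∧ dz: ∂f_3/∂y - ∂f_2/∂z = ∂(x*z)/∂y - ∂(y*(5*y - 2*z))/∂z = 2*y
Assembling: d(omega) = (-x - z) dx ∧ dy + (-y + z + 2) dx ∧ dz + (2*y) dy ∧ dz.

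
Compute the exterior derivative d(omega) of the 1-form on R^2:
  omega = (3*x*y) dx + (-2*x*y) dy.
d(omega) = (-3*x - 2*y) dx ∧ dy

For a 1-form omega = sum_i f_i dx_i, the exterior derivative is
  d(omega) = sum_{i < j} (∂f_j/∂x_i - ∂f_i/∂x_j) dx_i ∧ dx_j.
  coefficient of dx ∧ dy: ∂f_2/∂x - ∂f_1/∂y = ∂(-2*x*y)/∂x - ∂(3*x*y)/∂y = -3*x - 2*y
Assembling: d(omega) = (-3*x - 2*y) dx ∧ dy.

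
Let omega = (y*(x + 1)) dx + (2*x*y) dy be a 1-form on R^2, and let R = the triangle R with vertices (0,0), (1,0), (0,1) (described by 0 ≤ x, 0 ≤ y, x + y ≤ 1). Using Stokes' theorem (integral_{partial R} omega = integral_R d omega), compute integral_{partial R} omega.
integral_(partial R) omega = -1/3

Stokes: integral_partial_R omega = integral_R d omega with d omega = (∂Q/∂x - ∂P/∂y) dx ∧ dy.
  ∂Q/∂x = 2*y
  ∂P/∂y = x + 1
  integrand = ∂Q/∂x - ∂P/∂y = -x + 2*y - 1.
Integrating over R: integral_0^1 integral_0^{1-x} (-x + 2*y - 1) dy dx = -1/3.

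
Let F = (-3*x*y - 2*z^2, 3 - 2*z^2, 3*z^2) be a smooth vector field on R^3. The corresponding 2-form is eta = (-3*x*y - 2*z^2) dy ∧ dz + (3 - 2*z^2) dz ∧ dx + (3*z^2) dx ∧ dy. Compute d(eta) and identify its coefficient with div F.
d(eta) = (-3*y + 6*z) dx ∧ dy ∧ dz; div F = -3*y + 6*z

For a 2-form in R^3 of the form above, applying d gives a 3-form with coefficient ∂P/∂x + ∂Q/∂y + ∂R/∂z:
  ∂P/∂x = -3*y
  ∂Q/∂y = 0
  ∂R/∂z = 6*z
Sum = -3*y + 6*z, which is exactly div F.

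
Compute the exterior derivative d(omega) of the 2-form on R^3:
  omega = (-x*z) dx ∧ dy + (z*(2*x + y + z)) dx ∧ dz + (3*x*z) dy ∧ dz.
d(omega) = (-x + 2*z) dx ∧ dy ∧ dz

For a 2-form omega = sum_{i<j} g_{ij} dx_i ∧ dx_j, the exterior derivative is
  d(omega) = sum_{i<j} d(g_{ij}) ∧ dx_i ∧ dx_j = sum_{i<j, k} (∂g_{ij}/∂x_k) dx_k ∧ dx_i ∧ dx_j.
Expand each term, using dx_k ∧ dx_i ∧ dx_j = sgn(permutation) dx_{(a)} ∧ dx_{(b)} ∧ dx_{(c)} with (a < b < c) sorted:
  d(-x*z) includes (∂/∂z)(-x*z) dz = (-x) dz, which multiplied by dx ∧ dy gives (-x) dx ∧ dy ∧ dz
  d(z*(2*x + y + z)) includes (∂/∂y)(z*(2*x + y + z)) dy = (z) dy, which multiplied by dx ∧ dz gives (-z) dx ∧ dy ∧ dz
  d(3*x*z) includes (∂/∂x)(3*x*z) dx = (3*z) dx, which multiplied by dy ∧ dz gives (3*z) dx ∧ dy ∧ dz
Collecting like 3-forms: d(omega) = (-x + 2*z) dx ∧ dy ∧ dz.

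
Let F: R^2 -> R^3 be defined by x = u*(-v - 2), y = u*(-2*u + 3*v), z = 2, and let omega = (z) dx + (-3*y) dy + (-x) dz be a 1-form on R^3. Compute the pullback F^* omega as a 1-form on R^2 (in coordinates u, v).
F^* omega = (-24*u^3 + 54*u^2*v - 27*u*v^2 - 2*v - 4) du + (u*(18*u^2 - 27*u*v - 2)) dv

Using F^*(f dg) = (f ∘ F) d(g ∘ F), substitute each coordinate x_i by F_i(u, v) in f_i, and replace dx_i by d F_i = (∂F_i/∂u) du + (∂F_i/∂v) dv.
  For the x component: f_1(F) = 2; d F_1 = (-v - 2) du + (-u) dv
  For the y component: f_2(F) = 3*u*(2*u - 3*v); d F_2 = (-4*u + 3*v) du + (3*u) dv
  For the z component: f_3(F) = u*(v + 2); d F_3 = (0) du + (0) dv
Combining and collecting du, dv coefficients:
  coeff of du: -24*u^3 + 54*u^2*v - 27*u*v^2 - 2*v - 4
  coeff of dv: u*(18*u^2 - 27*u*v - 2)
F^* omega = (-24*u^3 + 54*u^2*v - 27*u*v^2 - 2*v - 4) du + (u*(18*u^2 - 27*u*v - 2)) dv.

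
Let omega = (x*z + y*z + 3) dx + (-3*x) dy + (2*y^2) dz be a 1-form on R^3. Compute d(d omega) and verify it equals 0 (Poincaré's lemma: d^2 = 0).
d(d omega) = 0

Step 1: d omega = sum_{i<j} (∂f_j/∂x_i - ∂f_i/∂x_j) dx_i ∧ dx_j:
  coeff of dx ∧ dy: -z - 3
  coeff of dx ∧ dz: -x - y
  coeff of dy ∧ dz: 4*y
Step 2: Apply d again to each 2-form coefficient. The only possible 3-form in R^3 is dx ∧ dy ∧ dz, with coefficient
  ∂(coeff of dy∧dz)/∂x - ∂(coeff of dx∧dz)/∂y + ∂(coeff of dx∧dy)/∂z
  = ∂/∂x (4*y) - ∂/∂y (-x - y) + ∂/∂z (-z - 3).
Each of these terms simplifies to sums of mixed partials that cancel in pairs. The result is 0 (by equality of mixed partials for smooth functions — Schwarz / Clairaut).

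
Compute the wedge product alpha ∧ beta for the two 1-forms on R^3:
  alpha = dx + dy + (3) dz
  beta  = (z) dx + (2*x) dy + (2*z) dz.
alpha ∧ beta = (2*x - z) dx ∧ dy + (-z) dx ∧ dz + (-6*x + 2*z) dy ∧ dz

Distribute the wedge, using dx_i ∧ dx_j = -dx_j ∧ dx_i and dx_i ∧ dx_i = 0. For each pair (i, j) with i < j, the coefficient of dx_i ∧ dx_j in alpha ∧ beta is (alpha_i * beta_j - alpha_j * beta_i). Collecting: alpha ∧ beta = (2*x - z) dx ∧ dy + (-z) dx ∧ dz + (-6*x + 2*z) dy ∧ dz.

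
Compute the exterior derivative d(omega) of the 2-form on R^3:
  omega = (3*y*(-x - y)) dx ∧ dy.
d(omega) = 0

For a 2-form omega = sum_{i<j} g_{ij} dx_i ∧ dx_j, the exterior derivative is
  d(omega) = sum_{i<j} d(g_{ij}) ∧ dx_i ∧ dx_j = sum_{i<j, k} (∂g_{ij}/∂x_k) dx_k ∧ dx_i ∧ dx_j.
Expand each term, using dx_k ∧ dx_i ∧ dx_j = sgn(permutation) dx_{(a)} ∧ dx_{(b)} ∧ dx_{(c)} with (a < b < c) sorted:

Collecting like 3-forms: d(omega) = 0.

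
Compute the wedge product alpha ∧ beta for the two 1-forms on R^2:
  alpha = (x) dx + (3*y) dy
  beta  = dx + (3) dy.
alpha ∧ beta = (3*x - 3*y) dx ∧ dy

Distribute the wedge, using dx_i ∧ dx_j = -dx_j ∧ dx_i and dx_i ∧ dx_i = 0. For each pair (i, j) with i < j, the coefficient of dx_i ∧ dx_j in alpha ∧ beta is (alpha_i * beta_j - alpha_j * beta_i). Collecting: alpha ∧ beta = (3*x - 3*y) dx ∧ dy.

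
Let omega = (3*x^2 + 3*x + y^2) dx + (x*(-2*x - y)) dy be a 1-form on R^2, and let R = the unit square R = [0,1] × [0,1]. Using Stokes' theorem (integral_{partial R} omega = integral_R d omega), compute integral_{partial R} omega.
integral_(partial R) omega = -7/2

Stokes: integral_partial_R omega = integral_R d omega with d omega = (∂Q/∂x - ∂P/∂y) dx ∧ dy.
  ∂Q/∂x = -4*x - y
  ∂P/∂y = 2*y
  integrand = ∂Q/∂x - ∂P/∂y = -4*x - 3*y.
Integrating over R: integral_0^1 integral_0^1 (-4*x - 3*y) dx dy = -7/2.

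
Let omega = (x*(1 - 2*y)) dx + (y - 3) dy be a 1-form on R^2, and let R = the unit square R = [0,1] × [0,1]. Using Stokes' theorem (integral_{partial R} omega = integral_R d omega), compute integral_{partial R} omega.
integral_(partial R) omega = 1

Stokes: integral_partial_R omega = integral_R d omega with d omega = (∂Q/∂x - ∂P/∂y) dx ∧ dy.
  ∂Q/∂x = 0
  ∂P/∂y = -2*x
  integrand = ∂Q/∂x - ∂P/∂y = 2*x.
Integrating over R: integral_0^1 integral_0^1 (2*x) dx dy = 1.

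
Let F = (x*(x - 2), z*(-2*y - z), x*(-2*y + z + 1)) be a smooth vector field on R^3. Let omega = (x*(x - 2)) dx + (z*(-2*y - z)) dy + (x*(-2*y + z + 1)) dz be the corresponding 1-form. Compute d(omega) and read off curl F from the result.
d(omega) = (-2*x + 2*y + 2*z) dy ∧ dz + (2*y - z - 1) dz ∧ dx + (0) dx ∧ dy; curl F = (-2*x + 2*y + 2*z, 2*y - z - 1, 0)

d omega = sum_{i<j} (∂f_j/∂x_i - ∂f_i/∂x_j) dx_i ∧ dx_j. Under the identification (dy ∧ dz, dz ∧ dx, dx ∧ dy) ↔ (e_x, e_y, e_z), the coefficients are exactly the components of curl F. Compute:
  ∂R/∂y - ∂Q/∂z = (-2*x) - (-2*y - 2*z) = -2*x + 2*y + 2*z
  ∂P/∂z - ∂R/∂x = (0) - (-2*y + z + 1) = 2*y - z - 1
  ∂Q/∂x - ∂P/∂y = (0) - (0) = 0.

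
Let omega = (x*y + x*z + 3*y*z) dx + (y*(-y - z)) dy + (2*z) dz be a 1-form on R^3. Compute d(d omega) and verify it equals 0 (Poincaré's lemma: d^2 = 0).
d(d omega) = 0

Step 1: d omega = sum_{i<j} (∂f_j/∂x_i - ∂f_i/∂x_j) dx_i ∧ dx_j:
  coeff of dx ∧ dy: -x - 3*z
  coeff of dx ∧ dz: -x - 3*y
  coeff of dy ∧ dz: y
Step 2: Apply d again to each 2-form coefficient. The only possible 3-form in R^3 is dx ∧ dy ∧ dz, with coefficient
  ∂(coeff of dy∧dz)/∂x - ∂(coeff of dx∧dz)/∂y + ∂(coeff of dx∧dy)/∂z
  = ∂/∂x (y) - ∂/∂y (-x - 3*y) + ∂/∂z (-x - 3*z).
Each of these terms simplifies to sums of mixed partials that cancel in pairs. The result is 0 (by equality of mixed partials for smooth functions — Schwarz / Clairaut).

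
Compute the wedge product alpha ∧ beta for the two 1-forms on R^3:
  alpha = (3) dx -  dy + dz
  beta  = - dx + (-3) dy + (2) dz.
alpha ∧ beta = (-10) dx ∧ dy + (7) dx ∧ dz + (1) dy ∧ dz

Distribute the wedge, using dx_i ∧ dx_j = -dx_j ∧ dx_i and dx_i ∧ dx_i = 0. For each pair (i, j) with i < j, the coefficient of dx_i ∧ dx_j in alpha ∧ beta is (alpha_i * beta_j - alpha_j * beta_i). Collecting: alpha ∧ beta = (-10) dx ∧ dy + (7) dx ∧ dz + (1) dy ∧ dz.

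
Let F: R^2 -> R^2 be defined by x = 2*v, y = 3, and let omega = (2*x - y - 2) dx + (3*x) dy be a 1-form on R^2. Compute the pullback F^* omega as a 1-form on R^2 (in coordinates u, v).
F^* omega = (8*v - 10) dv

Using F^*(f dg) = (f ∘ F) d(g ∘ F), substitute each coordinate x_i by F_i(u, v) in f_i, and replace dx_i by d F_i = (∂F_i/∂u) du + (∂F_i/∂v) dv.
  For the x component: f_1(F) = 4*v - 5; d F_1 = (0) du + (2) dv
  For the y component: f_2(F) = 6*v; d F_2 = (0) du + (0) dv
Combining and collecting du, dv coefficients:
  coeff of du: 0
  coeff of dv: 8*v - 10
F^* omega = (8*v - 10) dv.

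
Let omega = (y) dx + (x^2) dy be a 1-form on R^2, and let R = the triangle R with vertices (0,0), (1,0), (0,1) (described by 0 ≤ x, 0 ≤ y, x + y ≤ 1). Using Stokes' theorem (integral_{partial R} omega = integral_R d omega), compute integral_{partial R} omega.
integral_(partial R) omega = -1/6

Stokes: integral_partial_R omega = integral_R d omega with d omega = (∂Q/∂x - ∂P/∂y) dx ∧ dy.
  ∂Q/∂x = 2*x
  ∂P/∂y = 1
  integrand = ∂Q/∂x - ∂P/∂y = 2*x - 1.
Integrating over R: integral_0^1 integral_0^{1-x} (2*x - 1) dy dx = -1/6.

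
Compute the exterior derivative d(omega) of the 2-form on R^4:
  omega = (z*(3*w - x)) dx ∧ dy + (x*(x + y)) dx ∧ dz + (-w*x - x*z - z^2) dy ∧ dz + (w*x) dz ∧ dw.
d(omega) = (2*w - 2*x - z) dx ∧ dy ∧ dz + (3*z) dx ∧ dy ∧ dw + (-x) dy ∧ dz ∧ dw + (w) dx ∧ dz ∧ dw

For a 2-form omega = sum_{i<j} g_{ij} dx_i ∧ dx_j, the exterior derivative is
  d(omega) = sum_{i<j} d(g_{ij}) ∧ dx_i ∧ dx_j = sum_{i<j, k} (∂g_{ij}/∂x_k) dx_k ∧ dx_i ∧ dx_j.
Expand each term, using dx_k ∧ dx_i ∧ dx_j = sgn(permutation) dx_{(a)} ∧ dx_{(b)} ∧ dx_{(c)} with (a < b < c) sorted:
  d(z*(3*w - x)) includes (∂/∂z)(z*(3*w - x)) dz = (3*w - x) dz, which multiplied by dx ∧ dy gives (3*w - x) dx ∧ dy ∧ dz
  d(z*(3*w - x)) includes (∂/∂w)(z*(3*w - x)) dw = (3*z) dw, which multiplied by dx ∧ dy gives (3*z) dx ∧ dy ∧ dw
  d(x*(x + y)) includes (∂/∂y)(x*(x + y)) dy = (x) dy, which multiplied by dx ∧ dz gives (-x) dx ∧ dy ∧ dz
  d(-w*x - x*z - z^2) includes (∂/∂x)(-w*x - x*z - z^2) dx = (-w - z) dx, which multiplied by dy ∧ dz gives (-w - z) dx ∧ dy ∧ dz
  d(-w*x - x*z - z^2) includes (∂/∂w)(-w*x - x*z - z^2) dw = (-x) dw, which multiplied by dy ∧ dz gives (-x) dy ∧ dz ∧ dw
  d(w*x) includes (∂/∂x)(w*x) dx = (w) dx, which multiplied by dz ∧ dw gives (w) dx ∧ dz ∧ dw
Collecting like 3-forms: d(omega) = (2*w - 2*x - z) dx ∧ dy ∧ dz + (3*z) dx ∧ dy ∧ dw + (-x) dy ∧ dz ∧ dw + (w) dx ∧ dz ∧ dw.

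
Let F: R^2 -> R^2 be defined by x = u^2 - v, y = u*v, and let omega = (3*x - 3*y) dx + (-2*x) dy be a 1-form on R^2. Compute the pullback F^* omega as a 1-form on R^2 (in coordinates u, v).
F^* omega = (6*u^3 - 8*u^2*v - 6*u*v + 2*v^2) du + (-2*u^3 - 3*u^2 + 5*u*v + 3*v) dv

Using F^*(f dg) = (f ∘ F) d(g ∘ F), substitute each coordinate x_i by F_i(u, v) in f_i, and replace dx_i by d F_i = (∂F_i/∂u) du + (∂F_i/∂v) dv.
  For the x component: f_1(F) = 3*u^2 - 3*u*v - 3*v; d F_1 = (2*u) du + (-1) dv
  For the y component: f_2(F) = -2*u^2 + 2*v; d F_2 = (v) du + (u) dv
Combining and collecting du, dv coefficients:
  coeff of du: 6*u^3 - 8*u^2*v - 6*u*v + 2*v^2
  coeff of dv: -2*u^3 - 3*u^2 + 5*u*v + 3*v
F^* omega = (6*u^3 - 8*u^2*v - 6*u*v + 2*v^2) du + (-2*u^3 - 3*u^2 + 5*u*v + 3*v) dv.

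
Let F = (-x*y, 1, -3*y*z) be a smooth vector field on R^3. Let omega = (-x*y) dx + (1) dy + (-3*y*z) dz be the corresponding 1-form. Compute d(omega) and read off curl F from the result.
d(omega) = (-3*z) dy ∧ dz + (0) dz ∧ dx + (x) dx ∧ dy; curl F = (-3*z, 0, x)

d omega = sum_{i<j} (∂f_j/∂x_i - ∂f_i/∂x_j) dx_i ∧ dx_j. Under the identification (dy ∧ dz, dz ∧ dx, dx ∧ dy) ↔ (e_x, e_y, e_z), the coefficients are exactly the components of curl F. Compute:
  ∂R/∂y - ∂Q/∂z = (-3*z) - (0) = -3*z
  ∂P/∂z - ∂R/∂x = (0) - (0) = 0
  ∂Q/∂x - ∂P/∂y = (0) - (-x) = x.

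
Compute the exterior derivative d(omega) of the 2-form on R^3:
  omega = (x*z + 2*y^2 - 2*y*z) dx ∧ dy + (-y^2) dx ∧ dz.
d(omega) = (x) dx ∧ dy ∧ dz

For a 2-form omega = sum_{i<j} g_{ij} dx_i ∧ dx_j, the exterior derivative is
  d(omega) = sum_{i<j} d(g_{ij}) ∧ dx_i ∧ dx_j = sum_{i<j, k} (∂g_{ij}/∂x_k) dx_k ∧ dx_i ∧ dx_j.
Expand each term, using dx_k ∧ dx_i ∧ dx_j = sgn(permutation) dx_{(a)} ∧ dx_{(b)} ∧ dx_{(c)} with (a < b < c) sorted:
  d(x*z + 2*y^2 - 2*y*z) includes (∂/∂z)(x*z + 2*y^2 - 2*y*z) dz = (x - 2*y) dz, which multiplied by dx ∧ dy gives (x - 2*y) dx ∧ dy ∧ dz
  d(-y^2) includes (∂/∂y)(-y^2) dy = (-2*y) dy, which multiplied by dx ∧ dz gives (2*y) dx ∧ dy ∧ dz
Collecting like 3-forms: d(omega) = (x) dx ∧ dy ∧ dz.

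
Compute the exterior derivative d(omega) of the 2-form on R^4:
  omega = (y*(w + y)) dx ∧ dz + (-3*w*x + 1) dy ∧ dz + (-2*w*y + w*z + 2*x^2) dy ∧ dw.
d(omega) = (-4*w - 2*y) dx ∧ dy ∧ dz + (y) dx ∧ dz ∧ dw + (-w - 3*x) dy ∧ dz ∧ dw + (4*x) dx ∧ dy ∧ dw

For a 2-form omega = sum_{i<j} g_{ij} dx_i ∧ dx_j, the exterior derivative is
  d(omega) = sum_{i<j} d(g_{ij}) ∧ dx_i ∧ dx_j = sum_{i<j, k} (∂g_{ij}/∂x_k) dx_k ∧ dx_i ∧ dx_j.
Expand each term, using dx_k ∧ dx_i ∧ dx_j = sgn(permutation) dx_{(a)} ∧ dx_{(b)} ∧ dx_{(c)} with (a < b < c) sorted:
  d(y*(w + y)) includes (∂/∂y)(y*(w + y)) dy = (w + 2*y) dy, which multiplied by dx ∧ dz gives (-w - 2*y) dx ∧ dy ∧ dz
  d(y*(w + y)) includes (∂/∂w)(y*(w + y)) dw = (y) dw, which multiplied by dx ∧ dz gives (y) dx ∧ dz ∧ dw
  d(-3*w*x + 1) includes (∂/∂x)(-3*w*x + 1) dx = (-3*w) dx, which multiplied by dy ∧ dz gives (-3*w) dx ∧ dy ∧ dz
  d(-3*w*x + 1) includes (∂/∂w)(-3*w*x + 1) dw = (-3*x) dw, which multiplied by dy ∧ dz gives (-3*x) dy ∧ dz ∧ dw
  d(-2*w*y + w*z + 2*x^2) includes (∂/∂x)(-2*w*y + w*z + 2*x^2) dx = (4*x) dx, which multiplied by dy ∧ dw gives (4*x) dx ∧ dy ∧ dw
  d(-2*w*y + w*z + 2*x^2) includes (∂/∂z)(-2*w*y + w*z + 2*x^2) dz = (w) dz, which multiplied by dy ∧ dw gives (-w) dy ∧ dz ∧ dw
Collecting like 3-forms: d(omega) = (-4*w - 2*y) dx ∧ dy ∧ dz + (y) dx ∧ dz ∧ dw + (-w - 3*x) dy ∧ dz ∧ dw + (4*x) dx ∧ dy ∧ dw.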